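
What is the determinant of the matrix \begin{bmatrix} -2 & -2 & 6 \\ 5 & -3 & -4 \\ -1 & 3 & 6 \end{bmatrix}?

Expand along column 1:
  + (-2) · |-3 -4; 3 6| = (-2)·(-18 − (-12)) = 12
  − 5 · |-2 6; 3 6| = −5·(-12 − 18) = 150
  + (-1) · |-2 6; -3 -4| = (-1)·(8 − (-18)) = -26
Sum: (12) + (150) + (-26) = 136

136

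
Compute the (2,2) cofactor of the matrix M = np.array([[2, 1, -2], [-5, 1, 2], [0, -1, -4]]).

Delete row 2 and column 2; the remaining 2×2 submatrix is [2 -2; 0 -4].
Its determinant is 2·(-4) − (-2)·0 = -8.
The cofactor carries sign (−1)^(2+2) = +1, so C_{2,2} = +(-8) = -8.

The cofactor is -8.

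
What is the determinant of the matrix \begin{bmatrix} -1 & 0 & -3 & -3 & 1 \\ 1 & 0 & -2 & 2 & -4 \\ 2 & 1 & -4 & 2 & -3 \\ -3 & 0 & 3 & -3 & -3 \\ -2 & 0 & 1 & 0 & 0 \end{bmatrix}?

Expand along column 2 (it has 4 zeros):
  − (1) · M_32   where M_32 = det([-1 -3 -3 1; 1 -2 2 -4; -3 3 -3 -3; -2 1 0 0]) = 192
det = (-1)·(1)·(192) = -192

The determinant is -192.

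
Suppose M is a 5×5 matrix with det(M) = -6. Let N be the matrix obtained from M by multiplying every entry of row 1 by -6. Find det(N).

Scaling one row by -6 multiplies the determinant by -6.
det(N) = (-6)·(-6) = 36

det(N) = 36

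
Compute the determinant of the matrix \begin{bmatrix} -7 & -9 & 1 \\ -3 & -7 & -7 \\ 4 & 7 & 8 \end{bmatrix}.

The determinant is 92.

Expand along row 1:
  + (-7) · |-7 -7; 7 8| = (-7)·(-56 − (-49)) = 49
  − (-9) · |-3 -7; 4 8| = −(-9)·(-24 − (-28)) = 36
  + 1 · |-3 -7; 4 7| = 1·(-21 − (-28)) = 7
Sum: (49) + (36) + (7) = 92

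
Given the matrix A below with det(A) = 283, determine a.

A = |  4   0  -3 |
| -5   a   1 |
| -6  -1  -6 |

-7

Expanding along the row containing a, det(A) is linear in a: det(A) = (-42)·a + (-11).
Set (-42)·a + (-11) = 283  ⇒  (-42)·a = 294  ⇒  a = -7.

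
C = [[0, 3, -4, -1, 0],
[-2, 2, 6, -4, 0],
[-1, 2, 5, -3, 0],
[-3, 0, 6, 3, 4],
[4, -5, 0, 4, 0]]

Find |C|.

Expand along column 5 (it has 4 zeros):
  − (4) · M_45   where M_45 = det([0 3 -4 -1; -2 2 6 -4; -1 2 5 -3; 4 -5 0 4]) = -44
det = (-1)·(4)·(-44) = 176

The determinant is 176.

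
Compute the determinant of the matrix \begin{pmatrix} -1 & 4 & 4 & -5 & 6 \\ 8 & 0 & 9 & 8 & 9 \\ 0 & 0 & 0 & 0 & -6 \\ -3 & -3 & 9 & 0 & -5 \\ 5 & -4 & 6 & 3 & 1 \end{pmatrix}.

-18684

Expand along row 3 (it has 4 zeros):
  + (-6) · M_35   where M_35 = det([-1 4 4 -5; 8 0 9 8; -3 -3 9 0; 5 -4 6 3]) = 3114
det = (+1)·(-6)·(3114) = -18684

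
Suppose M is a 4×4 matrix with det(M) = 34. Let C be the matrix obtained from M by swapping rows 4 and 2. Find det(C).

Swapping two rows multiplies the determinant by −1.
det(C) = (-1)·(34) = -34

The determinant is -34.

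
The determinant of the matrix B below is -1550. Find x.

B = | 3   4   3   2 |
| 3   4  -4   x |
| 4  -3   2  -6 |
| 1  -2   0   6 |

0

Expanding along the column containing x, det(B) is linear in x: det(B) = (5)·x + (-1550).
Set (5)·x + (-1550) = -1550  ⇒  (5)·x = 0  ⇒  x = 0.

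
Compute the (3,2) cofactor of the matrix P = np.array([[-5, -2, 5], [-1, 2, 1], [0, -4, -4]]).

Delete row 3 and column 2; the remaining 2×2 submatrix is [-5 5; -1 1].
Its determinant is (-5)·1 − 5·(-1) = 0.
The cofactor carries sign (−1)^(3+2) = −1, so C_{3,2} = −(0) = 0.

0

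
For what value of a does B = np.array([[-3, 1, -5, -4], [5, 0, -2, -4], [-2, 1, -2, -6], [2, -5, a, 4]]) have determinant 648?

Expanding along the column containing a, det(B) is linear in a: det(B) = (-6)·a + (630).
Set (-6)·a + (630) = 648  ⇒  (-6)·a = 18  ⇒  a = -3.

a = -3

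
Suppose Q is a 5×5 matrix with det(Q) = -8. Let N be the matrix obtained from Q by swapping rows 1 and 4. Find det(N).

Swapping two rows multiplies the determinant by −1.
det(N) = (-1)·(-8) = 8

|N| = 8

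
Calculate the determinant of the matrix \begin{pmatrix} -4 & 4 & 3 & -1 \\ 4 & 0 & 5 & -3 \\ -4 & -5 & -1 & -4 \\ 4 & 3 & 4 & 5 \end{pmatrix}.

Expand along row 2 (it has 1 zero):
  − (4) · M_21   where M_21 = det([4 3 -1; -5 -1 -4; 3 4 5]) = 100
  − (5) · M_23   where M_23 = det([-4 4 -1; -4 -5 -4; 4 3 5]) = 60
  + (-3) · M_24   where M_24 = det([-4 4 3; -4 -5 -1; 4 3 4]) = 140
det = (-1)·(4)·(100) + (-1)·(5)·(60) + (+1)·(-3)·(140) = -1120

The determinant is -1120.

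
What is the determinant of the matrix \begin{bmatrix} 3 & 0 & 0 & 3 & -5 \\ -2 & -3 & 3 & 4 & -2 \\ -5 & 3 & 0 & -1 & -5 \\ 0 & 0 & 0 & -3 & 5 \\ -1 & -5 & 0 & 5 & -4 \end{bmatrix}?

-549

Expand along column 3 (it has 4 zeros):
  − (3) · M_23   where M_23 = det([3 0 3 -5; -5 3 -1 -5; 0 0 -3 5; -1 -5 5 -4]) = 183
det = (-1)·(3)·(183) = -549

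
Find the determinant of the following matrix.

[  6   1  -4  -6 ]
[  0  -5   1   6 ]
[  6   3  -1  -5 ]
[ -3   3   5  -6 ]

867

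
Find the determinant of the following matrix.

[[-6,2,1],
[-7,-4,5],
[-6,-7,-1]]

-283

Expand along column 1:
  + (-6) · |-4 5; -7 -1| = (-6)·(4 − (-35)) = -234
  − (-7) · |2 1; -7 -1| = −(-7)·(-2 − (-7)) = 35
  + (-6) · |2 1; -4 5| = (-6)·(10 − (-4)) = -84
Sum: (-234) + (35) + (-84) = -283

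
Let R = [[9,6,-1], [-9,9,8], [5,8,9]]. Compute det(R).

det(R) = 996

Expand along column 1:
  + 9 · |9 8; 8 9| = 9·(81 − 64) = 153
  − (-9) · |6 -1; 8 9| = −(-9)·(54 − (-8)) = 558
  + 5 · |6 -1; 9 8| = 5·(48 − (-9)) = 285
Sum: (153) + (558) + (285) = 996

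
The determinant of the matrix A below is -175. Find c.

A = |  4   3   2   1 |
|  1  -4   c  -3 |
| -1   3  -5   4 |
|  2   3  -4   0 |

Expanding along the column containing c, det(A) is linear in c: det(A) = (33)·c + (-307).
Set (33)·c + (-307) = -175  ⇒  (33)·c = 132  ⇒  c = 4.

c = 4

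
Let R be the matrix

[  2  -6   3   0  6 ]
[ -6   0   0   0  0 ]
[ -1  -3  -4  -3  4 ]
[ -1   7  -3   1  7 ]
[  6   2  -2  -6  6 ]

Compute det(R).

16344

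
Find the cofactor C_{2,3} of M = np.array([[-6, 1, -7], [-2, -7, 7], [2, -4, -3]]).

-22

Delete row 2 and column 3; the remaining 2×2 submatrix is [-6 1; 2 -4].
Its determinant is (-6)·(-4) − 1·2 = 22.
The cofactor carries sign (−1)^(2+3) = −1, so C_{2,3} = −(22) = -22.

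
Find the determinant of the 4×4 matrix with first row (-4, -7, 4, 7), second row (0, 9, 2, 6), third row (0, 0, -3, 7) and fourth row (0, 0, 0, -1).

-108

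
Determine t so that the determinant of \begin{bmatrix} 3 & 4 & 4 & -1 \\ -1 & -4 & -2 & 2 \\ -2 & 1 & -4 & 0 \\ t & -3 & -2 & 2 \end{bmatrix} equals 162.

Expanding along the column containing t, det(M) is linear in t: det(M) = (-22)·t + (-14).
Set (-22)·t + (-14) = 162  ⇒  (-22)·t = 176  ⇒  t = -8.

-8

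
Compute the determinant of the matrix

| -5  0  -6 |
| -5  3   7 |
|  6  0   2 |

Expand along column 2:
  + 3 · |-5 -6; 6 2| = 3·(-10 − (-36)) = 78

78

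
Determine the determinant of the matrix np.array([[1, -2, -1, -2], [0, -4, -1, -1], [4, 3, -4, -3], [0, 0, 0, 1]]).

11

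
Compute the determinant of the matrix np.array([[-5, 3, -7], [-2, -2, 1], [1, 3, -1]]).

The determinant is 30.

Expand along column 1:
  + (-5) · |-2 1; 3 -1| = (-5)·(2 − 3) = 5
  − (-2) · |3 -7; 3 -1| = −(-2)·(-3 − (-21)) = 36
  + 1 · |3 -7; -2 1| = 1·(3 − 14) = -11
Sum: (5) + (36) + (-11) = 30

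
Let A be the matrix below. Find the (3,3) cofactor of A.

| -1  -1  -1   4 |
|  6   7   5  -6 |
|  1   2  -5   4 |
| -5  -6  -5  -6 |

Delete row 3 and column 3; the remaining 3×3 submatrix is [-1 -1 4; 6 7 -6; -5 -6 -6].
Its determinant is 8.
The cofactor carries sign (−1)^(3+3) = +1, so C_{3,3} = +(8) = 8.

8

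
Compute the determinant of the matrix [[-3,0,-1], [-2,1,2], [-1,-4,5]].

The determinant is -48.

Expand along row 1:
  + (-3) · |1 2; -4 5| = (-3)·(5 − (-8)) = -39
  + (-1) · |-2 1; -1 -4| = (-1)·(8 − (-1)) = -9
Sum: (-39) + (-9) = -48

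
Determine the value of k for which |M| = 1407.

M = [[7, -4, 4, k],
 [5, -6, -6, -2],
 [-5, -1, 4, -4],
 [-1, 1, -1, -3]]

k = -1

Expanding along the column containing k, det(M) is linear in k: det(M) = (-75)·k + (1332).
Set (-75)·k + (1332) = 1407  ⇒  (-75)·k = 75  ⇒  k = -1.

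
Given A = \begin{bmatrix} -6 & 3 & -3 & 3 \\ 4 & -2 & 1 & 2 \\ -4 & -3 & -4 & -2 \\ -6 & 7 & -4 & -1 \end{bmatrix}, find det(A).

-528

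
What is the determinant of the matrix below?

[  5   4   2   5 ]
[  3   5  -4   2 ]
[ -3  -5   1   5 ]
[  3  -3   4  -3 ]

Expand along row 1:
  + (5) · M_11   where M_11 = det([5 -4 2; -5 1 5; -3 4 -3]) = -29
  − (4) · M_12   where M_12 = det([3 -4 2; -3 1 5; 3 4 -3]) = -123
  + (2) · M_13   where M_13 = det([3 5 2; -3 -5 5; 3 -3 -3]) = 168
  − (5) · M_14   where M_14 = det([3 5 -4; -3 -5 1; 3 -3 4]) = -72
det = (+1)·(5)·(-29) + (-1)·(4)·(-123) + (+1)·(2)·(168) + (-1)·(5)·(-72) = 1043

1043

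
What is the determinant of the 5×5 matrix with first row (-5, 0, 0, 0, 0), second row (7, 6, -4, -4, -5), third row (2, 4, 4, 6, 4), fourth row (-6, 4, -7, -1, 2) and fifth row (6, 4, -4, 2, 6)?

-2840

Expand along row 1 (it has 4 zeros):
  + (-5) · M_11   where M_11 = det([6 -4 -4 -5; 4 4 6 4; 4 -7 -1 2; 4 -4 2 6]) = 568
det = (+1)·(-5)·(568) = -2840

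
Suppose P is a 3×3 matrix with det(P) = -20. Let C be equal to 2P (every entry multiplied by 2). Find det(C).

det(C) = -160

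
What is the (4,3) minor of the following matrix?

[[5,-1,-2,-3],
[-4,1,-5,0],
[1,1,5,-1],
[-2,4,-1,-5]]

14

Delete row 4 and column 3; the remaining 3×3 submatrix is [5 -1 -3; -4 1 0; 1 1 -1].
Its determinant is 14.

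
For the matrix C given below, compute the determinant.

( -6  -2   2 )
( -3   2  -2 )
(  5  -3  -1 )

Expand along column 1:
  + (-6) · |2 -2; -3 -1| = (-6)·(-2 − 6) = 48
  − (-3) · |-2 2; -3 -1| = −(-3)·(2 − (-6)) = 24
  + 5 · |-2 2; 2 -2| = 5·(4 − 4) = 0
Sum: (48) + (24) + (0) = 72

72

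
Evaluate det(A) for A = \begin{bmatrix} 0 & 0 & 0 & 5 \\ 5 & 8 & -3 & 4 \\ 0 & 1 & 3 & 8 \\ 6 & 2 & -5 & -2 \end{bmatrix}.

Expand along row 1 (it has 3 zeros):
  − (5) · M_14   where M_14 = det([5 8 -3; 0 1 3; 6 2 -5]) = 107
det = (-1)·(5)·(107) = -535

-535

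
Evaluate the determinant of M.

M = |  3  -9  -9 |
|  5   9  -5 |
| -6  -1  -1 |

Expand along row 1:
  + 3 · |9 -5; -1 -1| = 3·(-9 − 5) = -42
  − (-9) · |5 -5; -6 -1| = −(-9)·(-5 − 30) = -315
  + (-9) · |5 9; -6 -1| = (-9)·(-5 − (-54)) = -441
Sum: (-42) + (-315) + (-441) = -798

-798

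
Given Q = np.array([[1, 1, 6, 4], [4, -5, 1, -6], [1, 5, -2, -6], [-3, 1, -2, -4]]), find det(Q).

-1320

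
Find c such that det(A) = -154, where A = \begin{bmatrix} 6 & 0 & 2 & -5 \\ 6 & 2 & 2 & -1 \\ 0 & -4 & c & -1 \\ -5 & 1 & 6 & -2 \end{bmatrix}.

Expanding along the row containing c, det(A) is linear in c: det(A) = (-98)·c + (-644).
Set (-98)·c + (-644) = -154  ⇒  (-98)·c = 490  ⇒  c = -5.

c = -5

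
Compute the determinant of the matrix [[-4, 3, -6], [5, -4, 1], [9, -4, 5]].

-80

Expand along row 1:
  + (-4) · |-4 1; -4 5| = (-4)·(-20 − (-4)) = 64
  − 3 · |5 1; 9 5| = −3·(25 − 9) = -48
  + (-6) · |5 -4; 9 -4| = (-6)·(-20 − (-36)) = -96
Sum: (64) + (-48) + (-96) = -80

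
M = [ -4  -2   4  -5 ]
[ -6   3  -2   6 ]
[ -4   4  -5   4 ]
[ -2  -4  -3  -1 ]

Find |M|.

Expand along row 1:
  + (-4) · M_11   where M_11 = det([3 -2 6; 4 -5 4; -4 -3 -1]) = -117
  − (-2) · M_12   where M_12 = det([-6 -2 6; -4 -5 4; -2 -3 -1]) = -66
  + (4) · M_13   where M_13 = det([-6 3 6; -4 4 4; -2 -4 -1]) = 36
  − (-5) · M_14   where M_14 = det([-6 3 -2; -4 4 -5; -2 -4 -3]) = 138
det = (+1)·(-4)·(-117) + (-1)·(-2)·(-66) + (+1)·(4)·(36) + (-1)·(-5)·(138) = 1170

1170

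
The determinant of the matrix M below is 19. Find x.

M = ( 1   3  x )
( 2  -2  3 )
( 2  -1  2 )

x = 7

Expanding along the column containing x, det(M) is linear in x: det(M) = (2)·x + (5).
Set (2)·x + (5) = 19  ⇒  (2)·x = 14  ⇒  x = 7.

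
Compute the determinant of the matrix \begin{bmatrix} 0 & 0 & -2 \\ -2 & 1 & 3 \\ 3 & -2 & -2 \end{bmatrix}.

Expand along row 1:
  + (-2) · |-2 1; 3 -2| = (-2)·(4 − 3) = -2

-2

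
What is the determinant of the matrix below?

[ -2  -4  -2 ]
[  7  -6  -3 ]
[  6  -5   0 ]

100

Expand along column 3:
  + (-2) · |7 -6; 6 -5| = (-2)·(-35 − (-36)) = -2
  − (-3) · |-2 -4; 6 -5| = −(-3)·(10 − (-24)) = 102
Sum: (-2) + (102) = 100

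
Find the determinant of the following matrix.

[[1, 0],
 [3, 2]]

det = 1·2 − 0·3 = 2 − 0 = 2

2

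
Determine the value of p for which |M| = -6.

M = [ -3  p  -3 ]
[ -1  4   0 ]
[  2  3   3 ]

-1

Expanding along the column containing p, det(M) is linear in p: det(M) = (3)·p + (-3).
Set (3)·p + (-3) = -6  ⇒  (3)·p = -3  ⇒  p = -1.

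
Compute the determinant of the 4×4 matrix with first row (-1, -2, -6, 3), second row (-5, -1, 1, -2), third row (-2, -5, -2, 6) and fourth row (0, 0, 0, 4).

-484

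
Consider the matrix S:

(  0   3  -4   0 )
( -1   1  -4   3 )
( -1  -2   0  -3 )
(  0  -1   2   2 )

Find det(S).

Expand along row 1 (it has 2 zeros):
  − (3) · M_12   where M_12 = det([-1 -4 3; -1 0 -3; 0 2 2]) = -20
  + (-4) · M_13   where M_13 = det([-1 1 3; -1 -2 -3; 0 -1 2]) = 12
det = (-1)·(3)·(-20) + (+1)·(-4)·(12) = 12

12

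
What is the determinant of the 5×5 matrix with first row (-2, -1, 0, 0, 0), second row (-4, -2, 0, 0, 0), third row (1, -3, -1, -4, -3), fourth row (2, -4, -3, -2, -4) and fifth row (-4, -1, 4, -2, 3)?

0

The matrix is block lower-triangular with a 2×2 block and a 3×3 block on the diagonal, so its determinant equals the product of the determinants of the diagonal blocks.
det of the 2×2 block = 0
det of the 3×3 block = 0
det = (0)·(0) = 0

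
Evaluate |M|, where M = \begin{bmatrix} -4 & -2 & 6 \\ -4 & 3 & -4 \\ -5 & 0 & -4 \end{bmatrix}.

130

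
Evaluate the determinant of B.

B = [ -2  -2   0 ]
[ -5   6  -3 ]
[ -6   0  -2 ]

|B| = 8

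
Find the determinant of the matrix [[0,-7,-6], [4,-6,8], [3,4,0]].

-372

Expand along column 1:
  − 4 · |-7 -6; 4 0| = −4·(0 − (-24)) = -96
  + 3 · |-7 -6; -6 8| = 3·(-56 − 36) = -276
Sum: (-96) + (-276) = -372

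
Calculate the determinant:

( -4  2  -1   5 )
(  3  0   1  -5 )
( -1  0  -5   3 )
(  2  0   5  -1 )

Expand along column 2 (it has 3 zeros):
  − (2) · M_12   where M_12 = det([3 1 -5; -1 -5 3; 2 5 -1]) = -50
det = (-1)·(2)·(-50) = 100

100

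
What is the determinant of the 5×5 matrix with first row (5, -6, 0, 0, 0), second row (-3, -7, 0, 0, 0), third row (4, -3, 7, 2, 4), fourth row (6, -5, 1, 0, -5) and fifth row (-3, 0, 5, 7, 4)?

The matrix is block lower-triangular with a 2×2 block and a 3×3 block on the diagonal, so its determinant equals the product of the determinants of the diagonal blocks.
det of the 2×2 block = -53
det of the 3×3 block = 215
det = (-53)·(215) = -11395

-11395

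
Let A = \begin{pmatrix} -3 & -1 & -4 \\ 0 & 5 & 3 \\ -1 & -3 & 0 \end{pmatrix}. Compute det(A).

-44

Expand along row 2:
  + 5 · |-3 -4; -1 0| = 5·(0 − 4) = -20
  − 3 · |-3 -1; -1 -3| = −3·(9 − 1) = -24
Sum: (-20) + (-24) = -44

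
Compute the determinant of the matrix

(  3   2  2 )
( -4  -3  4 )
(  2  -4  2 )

Expand along column 1:
  + 3 · |-3 4; -4 2| = 3·(-6 − (-16)) = 30
  − (-4) · |2 2; -4 2| = −(-4)·(4 − (-8)) = 48
  + 2 · |2 2; -3 4| = 2·(8 − (-6)) = 28
Sum: (30) + (48) + (28) = 106

The determinant is 106.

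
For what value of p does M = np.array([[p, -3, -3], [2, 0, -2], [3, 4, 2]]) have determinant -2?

-1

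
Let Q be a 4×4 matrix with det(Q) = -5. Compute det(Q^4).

det(Q^4) = (det Q)^4 = (-5)^4 = 625

The determinant is 625.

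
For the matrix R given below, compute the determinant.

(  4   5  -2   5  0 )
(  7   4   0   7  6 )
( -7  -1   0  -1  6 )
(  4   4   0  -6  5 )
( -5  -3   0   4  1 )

det(R) = 1242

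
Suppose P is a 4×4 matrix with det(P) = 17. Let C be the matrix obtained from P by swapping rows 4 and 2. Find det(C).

-17

Swapping two rows multiplies the determinant by −1.
det(C) = (-1)·(17) = -17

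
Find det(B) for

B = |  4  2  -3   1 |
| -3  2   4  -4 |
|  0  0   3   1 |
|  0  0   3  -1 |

B is block upper-triangular with a 2×2 block and a 2×2 block on the diagonal, so its determinant equals the product of the determinants of the diagonal blocks.
det of the 2×2 block = 14
det of the 2×2 block = -6
det = (14)·(-6) = -84

-84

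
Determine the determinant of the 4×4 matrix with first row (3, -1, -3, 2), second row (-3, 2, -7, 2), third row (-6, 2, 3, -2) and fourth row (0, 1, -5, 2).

-12

Expand along row 4 (it has 1 zero):
  + (1) · M_42   where M_42 = det([3 -3 2; -3 -7 2; -6 3 -2]) = -24
  − (-5) · M_43   where M_43 = det([3 -1 2; -3 2 2; -6 2 -2]) = 6
  + (2) · M_44   where M_44 = det([3 -1 -3; -3 2 -7; -6 2 3]) = -9
det = (+1)·(1)·(-24) + (-1)·(-5)·(6) + (+1)·(2)·(-9) = -12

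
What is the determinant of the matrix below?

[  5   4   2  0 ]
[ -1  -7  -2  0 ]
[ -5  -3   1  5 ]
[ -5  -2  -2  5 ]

The determinant is -505.

Expand along column 4 (it has 2 zeros):
  − (5) · M_34   where M_34 = det([5 4 2; -1 -7 -2; -5 -2 -2]) = 16
  + (5) · M_44   where M_44 = det([5 4 2; -1 -7 -2; -5 -3 1]) = -85
det = (-1)·(5)·(16) + (+1)·(5)·(-85) = -505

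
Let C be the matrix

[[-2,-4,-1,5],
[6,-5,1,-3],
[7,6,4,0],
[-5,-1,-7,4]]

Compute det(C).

2135

Expand along row 3 (it has 1 zero):
  + (7) · M_31   where M_31 = det([-4 -1 5; -5 1 -3; -1 -7 4]) = 225
  − (6) · M_32   where M_32 = det([-2 -1 5; 6 1 -3; -5 -7 4]) = -142
  + (4) · M_33   where M_33 = det([-2 -4 5; 6 -5 -3; -5 -1 4]) = -73
det = (+1)·(7)·(225) + (-1)·(6)·(-142) + (+1)·(4)·(-73) = 2135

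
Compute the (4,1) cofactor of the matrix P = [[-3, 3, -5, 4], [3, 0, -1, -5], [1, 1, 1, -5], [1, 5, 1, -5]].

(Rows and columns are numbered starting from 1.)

-59

Delete row 4 and column 1; the remaining 3×3 submatrix is [3 -5 4; 0 -1 -5; 1 1 -5].
Its determinant is 59.
The cofactor carries sign (−1)^(4+1) = −1, so C_{4,1} = −(59) = -59.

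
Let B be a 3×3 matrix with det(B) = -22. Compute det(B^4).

The determinant is 234256.

det(B^4) = (det B)^4 = (-22)^4 = 234256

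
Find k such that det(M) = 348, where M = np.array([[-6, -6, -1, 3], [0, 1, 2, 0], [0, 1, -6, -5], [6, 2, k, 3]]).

Expanding along the column containing k, det(M) is linear in k: det(M) = (-30)·k + (78).
Set (-30)·k + (78) = 348  ⇒  (-30)·k = 270  ⇒  k = -9.

k = -9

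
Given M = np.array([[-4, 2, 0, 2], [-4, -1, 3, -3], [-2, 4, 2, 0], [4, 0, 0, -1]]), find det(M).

4

Expand along row 4 (it has 2 zeros):
  − (4) · M_41   where M_41 = det([2 0 2; -1 3 -3; 4 2 0]) = -16
  + (-1) · M_44   where M_44 = det([-4 2 0; -4 -1 3; -2 4 2]) = 60
det = (-1)·(4)·(-16) + (+1)·(-1)·(60) = 4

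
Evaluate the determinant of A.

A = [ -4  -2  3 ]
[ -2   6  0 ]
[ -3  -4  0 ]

Expand along column 3:
  + 3 · |-2 6; -3 -4| = 3·(8 − (-18)) = 78

The determinant is 78.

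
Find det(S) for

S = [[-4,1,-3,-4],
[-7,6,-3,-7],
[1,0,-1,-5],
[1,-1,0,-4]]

Expand along row 3 (it has 1 zero):
  + (1) · M_31   where M_31 = det([1 -3 -4; 6 -3 -7; -1 0 -4]) = -69
  + (-1) · M_33   where M_33 = det([-4 1 -4; -7 6 -7; 1 -1 -4]) = 85
  − (-5) · M_34   where M_34 = det([-4 1 -3; -7 6 -3; 1 -1 0]) = 6
det = (+1)·(1)·(-69) + (+1)·(-1)·(85) + (-1)·(-5)·(6) = -124

|S| = -124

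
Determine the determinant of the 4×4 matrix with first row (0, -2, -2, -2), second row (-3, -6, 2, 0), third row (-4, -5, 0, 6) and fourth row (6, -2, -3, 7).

984

Expand along row 1 (it has 1 zero):
  − (-2) · M_12   where M_12 = det([-3 2 0; -4 0 6; 6 -3 7]) = 74
  + (-2) · M_13   where M_13 = det([-3 -6 0; -4 -5 6; 6 -2 7]) = -315
  − (-2) · M_14   where M_14 = det([-3 -6 2; -4 -5 0; 6 -2 -3]) = 103
det = (-1)·(-2)·(74) + (+1)·(-2)·(-315) + (-1)·(-2)·(103) = 984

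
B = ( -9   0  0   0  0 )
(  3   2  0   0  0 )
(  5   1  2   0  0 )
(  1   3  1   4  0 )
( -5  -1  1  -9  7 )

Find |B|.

B is lower triangular, so det(B) is the product of the diagonal entries:
det = (-9) · (2) · (2) · (4) · (7) = -1008

The determinant is -1008.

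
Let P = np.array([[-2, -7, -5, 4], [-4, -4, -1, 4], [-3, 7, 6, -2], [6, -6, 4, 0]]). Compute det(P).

Expand along row 4 (it has 1 zero):
  − (6) · M_41   where M_41 = det([-7 -5 4; -4 -1 4; 7 6 -2]) = -14
  + (-6) · M_42   where M_42 = det([-2 -5 4; -4 -1 4; -3 6 -2]) = 36
  − (4) · M_43   where M_43 = det([-2 -7 4; -4 -4 4; -3 7 -2]) = 20
det = (-1)·(6)·(-14) + (+1)·(-6)·(36) + (-1)·(4)·(20) = -212

-212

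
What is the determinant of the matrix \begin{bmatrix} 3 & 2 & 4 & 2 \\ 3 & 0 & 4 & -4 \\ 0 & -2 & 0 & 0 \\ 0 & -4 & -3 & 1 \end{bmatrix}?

Expand along row 3 (it has 3 zeros):
  − (-2) · M_32   where M_32 = det([3 4 2; 3 4 -4; 0 -3 1]) = -54
det = (-1)·(-2)·(-54) = -108

-108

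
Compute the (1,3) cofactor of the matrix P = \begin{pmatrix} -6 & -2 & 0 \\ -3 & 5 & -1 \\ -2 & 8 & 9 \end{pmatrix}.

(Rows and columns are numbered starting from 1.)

Delete row 1 and column 3; the remaining 2×2 submatrix is [-3 5; -2 8].
Its determinant is (-3)·8 − 5·(-2) = -14.
The cofactor carries sign (−1)^(1+3) = +1, so C_{1,3} = +(-14) = -14.

-14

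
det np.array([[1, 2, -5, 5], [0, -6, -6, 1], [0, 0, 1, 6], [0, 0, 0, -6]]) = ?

36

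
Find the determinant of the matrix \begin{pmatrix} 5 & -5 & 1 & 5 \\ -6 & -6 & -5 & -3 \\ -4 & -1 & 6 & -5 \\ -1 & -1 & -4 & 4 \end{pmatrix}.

Expand along row 1:
  + (5) · M_11   where M_11 = det([-6 -5 -3; -1 6 -5; -1 -4 4]) = -99
  − (-5) · M_12   where M_12 = det([-6 -5 -3; -4 6 -5; -1 -4 4]) = -195
  + (1) · M_13   where M_13 = det([-6 -6 -3; -4 -1 -5; -1 -1 4]) = -81
  − (5) · M_14   where M_14 = det([-6 -6 -5; -4 -1 6; -1 -1 -4]) = 57
det = (+1)·(5)·(-99) + (-1)·(-5)·(-195) + (+1)·(1)·(-81) + (-1)·(5)·(57) = -1836

The determinant is -1836.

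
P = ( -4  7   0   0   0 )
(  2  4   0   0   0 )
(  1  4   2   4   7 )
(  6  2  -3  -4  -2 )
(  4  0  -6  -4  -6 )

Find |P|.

The determinant is 2280.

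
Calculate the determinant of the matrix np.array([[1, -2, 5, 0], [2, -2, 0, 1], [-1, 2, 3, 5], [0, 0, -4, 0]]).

The determinant is 40.

Expand along row 4 (it has 3 zeros):
  − (-4) · M_43   where M_43 = det([1 -2 0; 2 -2 1; -1 2 5]) = 10
det = (-1)·(-4)·(10) = 40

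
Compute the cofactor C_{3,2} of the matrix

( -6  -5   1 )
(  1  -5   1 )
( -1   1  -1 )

The cofactor is 7.

Delete row 3 and column 2; the remaining 2×2 submatrix is [-6 1; 1 1].
Its determinant is (-6)·1 − 1·1 = -7.
The cofactor carries sign (−1)^(3+2) = −1, so C_{3,2} = −(-7) = 7.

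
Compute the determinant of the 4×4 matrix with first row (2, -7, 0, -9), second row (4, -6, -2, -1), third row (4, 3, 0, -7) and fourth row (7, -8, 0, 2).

1552

Expand along column 3 (it has 3 zeros):
  − (-2) · M_23   where M_23 = det([2 -7 -9; 4 3 -7; 7 -8 2]) = 776
det = (-1)·(-2)·(776) = 1552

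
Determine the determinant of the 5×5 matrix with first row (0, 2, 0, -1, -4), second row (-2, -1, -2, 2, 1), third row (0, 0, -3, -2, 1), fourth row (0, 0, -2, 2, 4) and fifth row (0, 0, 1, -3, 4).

The matrix is block upper-triangular with a 2×2 block and a 3×3 block on the diagonal, so its determinant equals the product of the determinants of the diagonal blocks.
det of the 2×2 block = 4
det of the 3×3 block = -80
det = (4)·(-80) = -320

The determinant is -320.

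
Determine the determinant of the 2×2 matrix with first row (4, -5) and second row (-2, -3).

-22

det = 4·(-3) − (-5)·(-2) = -12 − 10 = -22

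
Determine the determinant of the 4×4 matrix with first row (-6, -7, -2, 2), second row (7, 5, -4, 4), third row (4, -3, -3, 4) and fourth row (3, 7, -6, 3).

-361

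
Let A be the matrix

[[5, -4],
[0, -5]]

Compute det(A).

det(A) = 5·(-5) − (-4)·0 = -25 − 0 = -25

-25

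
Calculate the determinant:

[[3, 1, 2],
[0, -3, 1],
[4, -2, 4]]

Expand along column 1:
  + 3 · |-3 1; -2 4| = 3·(-12 − (-2)) = -30
  + 4 · |1 2; -3 1| = 4·(1 − (-6)) = 28
Sum: (-30) + (28) = -2

-2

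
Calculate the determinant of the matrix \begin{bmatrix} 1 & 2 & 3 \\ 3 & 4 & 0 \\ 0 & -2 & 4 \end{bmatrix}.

-26

Expand along column 1:
  + 1 · |4 0; -2 4| = 1·(16 − 0) = 16
  − 3 · |2 3; -2 4| = −3·(8 − (-6)) = -42
Sum: (16) + (-42) = -26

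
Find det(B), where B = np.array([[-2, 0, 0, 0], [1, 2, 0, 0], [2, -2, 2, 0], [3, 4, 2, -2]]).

The determinant is 16.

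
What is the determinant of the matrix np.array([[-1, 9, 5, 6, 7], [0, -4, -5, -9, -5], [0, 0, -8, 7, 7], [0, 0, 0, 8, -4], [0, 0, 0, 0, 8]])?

-2048

The matrix is upper triangular, so the determinant is the product of the diagonal entries:
det = (-1) · (-4) · (-8) · (8) · (8) = -2048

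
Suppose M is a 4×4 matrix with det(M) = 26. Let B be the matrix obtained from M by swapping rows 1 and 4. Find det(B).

Swapping two rows multiplies the determinant by −1.
det(B) = (-1)·(26) = -26

-26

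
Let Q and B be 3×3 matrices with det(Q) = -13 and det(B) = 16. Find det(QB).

-208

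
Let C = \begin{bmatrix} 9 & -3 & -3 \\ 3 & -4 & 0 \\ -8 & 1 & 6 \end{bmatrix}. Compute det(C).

Expand along column 3:
  + (-3) · |3 -4; -8 1| = (-3)·(3 − 32) = 87
  + 6 · |9 -3; 3 -4| = 6·(-36 − (-9)) = -162
Sum: (87) + (-162) = -75

det(C) = -75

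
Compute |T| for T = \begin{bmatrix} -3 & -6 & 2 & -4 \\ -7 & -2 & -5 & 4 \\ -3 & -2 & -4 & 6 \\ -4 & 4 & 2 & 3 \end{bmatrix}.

Expand along row 1:
  + (-3) · M_11   where M_11 = det([-2 -5 4; -2 -4 6; 4 2 3]) = -54
  − (-6) · M_12   where M_12 = det([-7 -5 4; -3 -4 6; -4 2 3]) = 155
  + (2) · M_13   where M_13 = det([-7 -2 4; -3 -2 6; -4 4 3]) = 160
  − (-4) · M_14   where M_14 = det([-7 -2 -5; -3 -2 -4; -4 4 2]) = -28
det = (+1)·(-3)·(-54) + (-1)·(-6)·(155) + (+1)·(2)·(160) + (-1)·(-4)·(-28) = 1300

det(T) = 1300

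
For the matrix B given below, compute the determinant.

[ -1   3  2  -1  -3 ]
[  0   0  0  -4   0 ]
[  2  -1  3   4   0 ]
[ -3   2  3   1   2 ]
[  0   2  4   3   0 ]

Expand along row 2 (it has 4 zeros):
  + (-4) · M_24   where M_24 = det([-1 3 2 -3; 2 -1 3 0; -3 2 3 2; 0 2 4 0]) = -66
det = (+1)·(-4)·(-66) = 264

det(B) = 264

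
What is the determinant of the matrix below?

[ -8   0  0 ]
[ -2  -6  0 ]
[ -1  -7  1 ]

48

The matrix is lower triangular, so the determinant is the product of the diagonal entries:
det = (-8) · (-6) · (1) = 48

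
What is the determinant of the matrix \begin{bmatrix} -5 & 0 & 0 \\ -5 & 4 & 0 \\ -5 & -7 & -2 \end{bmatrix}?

The matrix is lower triangular, so the determinant is the product of the diagonal entries:
det = (-5) · (4) · (-2) = 40

The determinant is 40.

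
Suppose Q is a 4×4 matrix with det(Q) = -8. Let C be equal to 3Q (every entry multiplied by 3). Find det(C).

det(C) = -648

For a 4×4 matrix, det(3Q) = 3^4·det(Q) = 81·det(Q).
det(C) = (81)·(-8) = -648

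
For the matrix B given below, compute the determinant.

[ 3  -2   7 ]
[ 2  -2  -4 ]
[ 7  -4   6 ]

Expand along column 1:
  + 3 · |-2 -4; -4 6| = 3·(-12 − 16) = -84
  − 2 · |-2 7; -4 6| = −2·(-12 − (-28)) = -32
  + 7 · |-2 7; -2 -4| = 7·(8 − (-14)) = 154
Sum: (-84) + (-32) + (154) = 38

|B| = 38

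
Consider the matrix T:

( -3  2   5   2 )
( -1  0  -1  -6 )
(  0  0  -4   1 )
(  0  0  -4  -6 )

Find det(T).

56

T is block upper-triangular with a 2×2 block and a 2×2 block on the diagonal, so its determinant equals the product of the determinants of the diagonal blocks.
det of the 2×2 block = 2
det of the 2×2 block = 28
det = (2)·(28) = 56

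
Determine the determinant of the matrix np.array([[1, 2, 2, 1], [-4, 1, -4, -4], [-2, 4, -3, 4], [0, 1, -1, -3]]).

Expand along row 4 (it has 1 zero):
  + (1) · M_42   where M_42 = det([1 2 1; -4 -4 -4; -2 -3 4]) = 24
  − (-1) · M_43   where M_43 = det([1 2 1; -4 1 -4; -2 4 4]) = 54
  + (-3) · M_44   where M_44 = det([1 2 2; -4 1 -4; -2 4 -3]) = -23
det = (+1)·(1)·(24) + (-1)·(-1)·(54) + (+1)·(-3)·(-23) = 147

147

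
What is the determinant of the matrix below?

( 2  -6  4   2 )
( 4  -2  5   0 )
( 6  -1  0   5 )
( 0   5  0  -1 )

Expand along row 4 (it has 2 zeros):
  + (5) · M_42   where M_42 = det([2 4 2; 4 5 0; 6 0 5]) = -90
  + (-1) · M_44   where M_44 = det([2 -6 4; 4 -2 5; 6 -1 0]) = -138
det = (+1)·(5)·(-90) + (+1)·(-1)·(-138) = -312

-312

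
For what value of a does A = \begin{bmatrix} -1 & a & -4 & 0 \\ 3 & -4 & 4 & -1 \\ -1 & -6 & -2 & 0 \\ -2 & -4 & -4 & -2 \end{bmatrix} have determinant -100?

Expanding along the column containing a, det(A) is linear in a: det(A) = (-4)·a + (-128).
Set (-4)·a + (-128) = -100  ⇒  (-4)·a = 28  ⇒  a = -7.

-7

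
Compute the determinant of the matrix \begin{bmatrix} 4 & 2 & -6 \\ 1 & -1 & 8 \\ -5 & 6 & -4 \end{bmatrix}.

The determinant is -254.

Expand along column 1:
  + 4 · |-1 8; 6 -4| = 4·(4 − 48) = -176
  − 1 · |2 -6; 6 -4| = −1·(-8 − (-36)) = -28
  + (-5) · |2 -6; -1 8| = (-5)·(16 − 6) = -50
Sum: (-176) + (-28) + (-50) = -254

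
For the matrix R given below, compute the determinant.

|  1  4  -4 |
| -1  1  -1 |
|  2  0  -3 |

-15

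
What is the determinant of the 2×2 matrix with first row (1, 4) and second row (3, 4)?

det = 1·4 − 4·3 = 4 − 12 = -8

-8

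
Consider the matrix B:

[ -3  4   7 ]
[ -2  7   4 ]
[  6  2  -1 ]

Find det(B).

-189

Expand along row 1:
  + (-3) · |7 4; 2 -1| = (-3)·(-7 − 8) = 45
  − 4 · |-2 4; 6 -1| = −4·(2 − 24) = 88
  + 7 · |-2 7; 6 2| = 7·(-4 − 42) = -322
Sum: (45) + (88) + (-322) = -189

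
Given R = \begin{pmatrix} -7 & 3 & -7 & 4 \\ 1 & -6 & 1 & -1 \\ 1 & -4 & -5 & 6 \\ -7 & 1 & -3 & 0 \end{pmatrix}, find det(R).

-168

Expand along row 4 (it has 1 zero):
  − (-7) · M_41   where M_41 = det([3 -7 4; -6 1 -1; -4 -5 6]) = -141
  + (1) · M_42   where M_42 = det([-7 -7 4; 1 1 -1; 1 -5 6]) = 18
  − (-3) · M_43   where M_43 = det([-7 3 4; 1 -6 -1; 1 -4 6]) = 267
det = (-1)·(-7)·(-141) + (+1)·(1)·(18) + (-1)·(-3)·(267) = -168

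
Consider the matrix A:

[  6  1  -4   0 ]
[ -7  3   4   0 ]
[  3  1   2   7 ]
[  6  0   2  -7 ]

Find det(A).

Expand along column 4 (it has 2 zeros):
  − (7) · M_34   where M_34 = det([6 1 -4; -7 3 4; 6 0 2]) = 146
  + (-7) · M_44   where M_44 = det([6 1 -4; -7 3 4; 3 1 2]) = 102
det = (-1)·(7)·(146) + (+1)·(-7)·(102) = -1736

-1736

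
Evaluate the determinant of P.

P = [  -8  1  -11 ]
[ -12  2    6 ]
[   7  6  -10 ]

Expand along column 1:
  + (-8) · |2 6; 6 -10| = (-8)·(-20 − 36) = 448
  − (-12) · |1 -11; 6 -10| = −(-12)·(-10 − (-66)) = 672
  + 7 · |1 -11; 2 6| = 7·(6 − (-22)) = 196
Sum: (448) + (672) + (196) = 1316

The determinant is 1316.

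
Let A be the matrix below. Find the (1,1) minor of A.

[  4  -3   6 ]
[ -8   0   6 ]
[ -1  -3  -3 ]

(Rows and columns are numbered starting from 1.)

The minor is 18.

Delete row 1 and column 1; the remaining 2×2 submatrix is [0 6; -3 -3].
Its determinant is 0·(-3) − 6·(-3) = 18.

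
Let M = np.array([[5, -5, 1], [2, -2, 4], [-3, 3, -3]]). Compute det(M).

Expand along column 1:
  + 5 · |-2 4; 3 -3| = 5·(6 − 12) = -30
  − 2 · |-5 1; 3 -3| = −2·(15 − 3) = -24
  + (-3) · |-5 1; -2 4| = (-3)·(-20 − (-2)) = 54
Sum: (-30) + (-24) + (54) = 0

0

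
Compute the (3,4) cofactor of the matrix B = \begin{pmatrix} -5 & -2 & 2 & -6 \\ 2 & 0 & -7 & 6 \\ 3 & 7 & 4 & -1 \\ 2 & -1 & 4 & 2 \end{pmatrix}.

Delete row 3 and column 4; the remaining 3×3 submatrix is [-5 -2 2; 2 0 -7; 2 -1 4].
Its determinant is 75.
The cofactor carries sign (−1)^(3+4) = −1, so C_{3,4} = −(75) = -75.

-75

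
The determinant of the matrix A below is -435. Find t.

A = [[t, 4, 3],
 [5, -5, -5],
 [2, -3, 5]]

Expanding along the column containing t, det(A) is linear in t: det(A) = (-40)·t + (-155).
Set (-40)·t + (-155) = -435  ⇒  (-40)·t = -280  ⇒  t = 7.

t = 7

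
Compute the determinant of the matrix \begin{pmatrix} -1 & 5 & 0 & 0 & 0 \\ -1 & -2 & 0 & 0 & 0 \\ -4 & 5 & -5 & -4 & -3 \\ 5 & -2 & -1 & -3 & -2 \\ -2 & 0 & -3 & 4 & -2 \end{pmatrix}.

-329

The matrix is block lower-triangular with a 2×2 block and a 3×3 block on the diagonal, so its determinant equals the product of the determinants of the diagonal blocks.
det of the 2×2 block = 7
det of the 3×3 block = -47
det = (7)·(-47) = -329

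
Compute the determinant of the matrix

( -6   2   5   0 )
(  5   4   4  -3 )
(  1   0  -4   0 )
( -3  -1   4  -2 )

The determinant is -353.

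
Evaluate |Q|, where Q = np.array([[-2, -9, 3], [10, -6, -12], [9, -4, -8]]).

294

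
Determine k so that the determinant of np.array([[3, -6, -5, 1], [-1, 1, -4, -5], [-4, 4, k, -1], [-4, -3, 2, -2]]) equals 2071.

-8

Expanding along the row containing k, det(A) is linear in k: det(A) = (-152)·k + (855).
Set (-152)·k + (855) = 2071  ⇒  (-152)·k = 1216  ⇒  k = -8.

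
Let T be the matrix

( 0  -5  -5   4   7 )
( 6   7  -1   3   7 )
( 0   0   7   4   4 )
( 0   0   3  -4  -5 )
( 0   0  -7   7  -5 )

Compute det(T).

det(T) = 16710

T is block upper-triangular with a 2×2 block and a 3×3 block on the diagonal, so its determinant equals the product of the determinants of the diagonal blocks.
det of the 2×2 block = 30
det of the 3×3 block = 557
det = (30)·(557) = 16710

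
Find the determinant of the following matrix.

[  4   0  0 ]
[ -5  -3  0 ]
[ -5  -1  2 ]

The matrix is lower triangular, so the determinant is the product of the diagonal entries:
det = (4) · (-3) · (2) = -24

The determinant is -24.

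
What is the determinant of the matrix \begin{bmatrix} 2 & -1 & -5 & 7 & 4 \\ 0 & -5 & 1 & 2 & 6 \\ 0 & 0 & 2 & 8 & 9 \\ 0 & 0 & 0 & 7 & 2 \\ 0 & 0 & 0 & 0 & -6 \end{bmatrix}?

The matrix is upper triangular, so the determinant is the product of the diagonal entries:
det = (2) · (-5) · (2) · (7) · (-6) = 840

840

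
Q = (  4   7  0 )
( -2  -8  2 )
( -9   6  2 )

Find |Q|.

Expand along column 3:
  − 2 · |4 7; -9 6| = −2·(24 − (-63)) = -174
  + 2 · |4 7; -2 -8| = 2·(-32 − (-14)) = -36
Sum: (-174) + (-36) = -210

The determinant is -210.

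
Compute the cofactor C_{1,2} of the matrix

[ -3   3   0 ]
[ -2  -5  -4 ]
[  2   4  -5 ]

Delete row 1 and column 2; the remaining 2×2 submatrix is [-2 -4; 2 -5].
Its determinant is (-2)·(-5) − (-4)·2 = 18.
The cofactor carries sign (−1)^(1+2) = −1, so C_{1,2} = −(18) = -18.

The cofactor is -18.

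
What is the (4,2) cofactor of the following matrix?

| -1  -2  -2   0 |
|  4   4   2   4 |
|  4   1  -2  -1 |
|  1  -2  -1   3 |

Delete row 4 and column 2; the remaining 3×3 submatrix is [-1 -2 0; 4 2 4; 4 -2 -1].
Its determinant is -46.
The cofactor carries sign (−1)^(4+2) = +1, so C_{4,2} = +(-46) = -46.

-46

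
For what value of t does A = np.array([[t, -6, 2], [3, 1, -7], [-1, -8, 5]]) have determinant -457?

Expanding along the row containing t, det(A) is linear in t: det(A) = (-51)·t + (2).
Set (-51)·t + (2) = -457  ⇒  (-51)·t = -459  ⇒  t = 9.

9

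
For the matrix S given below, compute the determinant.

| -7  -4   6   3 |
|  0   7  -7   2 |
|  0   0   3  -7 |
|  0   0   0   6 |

-882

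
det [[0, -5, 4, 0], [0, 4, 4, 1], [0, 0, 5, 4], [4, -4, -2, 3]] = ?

476

Expand along column 1 (it has 3 zeros):
  − (4) · M_41   where M_41 = det([-5 4 0; 4 4 1; 0 5 4]) = -119
det = (-1)·(4)·(-119) = 476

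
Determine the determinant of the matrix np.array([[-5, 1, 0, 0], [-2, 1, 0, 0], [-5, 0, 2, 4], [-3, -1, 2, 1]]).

The determinant is 18.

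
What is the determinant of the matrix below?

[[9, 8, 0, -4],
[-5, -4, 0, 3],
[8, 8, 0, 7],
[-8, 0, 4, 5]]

The determinant is -144.

Expand along column 3 (it has 3 zeros):
  − (4) · M_43   where M_43 = det([9 8 -4; -5 -4 3; 8 8 7]) = 36
det = (-1)·(4)·(36) = -144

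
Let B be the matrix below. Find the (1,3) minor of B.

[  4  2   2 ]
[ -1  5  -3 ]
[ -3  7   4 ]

Delete row 1 and column 3; the remaining 2×2 submatrix is [-1 5; -3 7].
Its determinant is (-1)·7 − 5·(-3) = 8.

The minor is 8.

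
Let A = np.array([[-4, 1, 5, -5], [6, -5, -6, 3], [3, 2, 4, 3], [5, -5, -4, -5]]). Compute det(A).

|A| = -765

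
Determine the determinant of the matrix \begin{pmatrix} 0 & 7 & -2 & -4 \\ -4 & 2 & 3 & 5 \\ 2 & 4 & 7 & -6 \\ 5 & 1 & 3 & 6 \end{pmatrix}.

4101

Expand along row 1 (it has 1 zero):
  − (7) · M_12   where M_12 = det([-4 3 5; 2 7 -6; 5 3 6]) = -511
  + (-2) · M_13   where M_13 = det([-4 2 5; 2 4 -6; 5 1 6]) = -294
  − (-4) · M_14   where M_14 = det([-4 2 3; 2 4 7; 5 1 3]) = -16
det = (-1)·(7)·(-511) + (+1)·(-2)·(-294) + (-1)·(-4)·(-16) = 4101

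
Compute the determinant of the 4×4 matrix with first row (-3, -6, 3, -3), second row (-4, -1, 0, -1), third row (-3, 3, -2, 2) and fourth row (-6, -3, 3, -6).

63

Expand along row 2 (it has 1 zero):
  − (-4) · M_21   where M_21 = det([-6 3 -3; 3 -2 2; -3 3 -6]) = -9
  + (-1) · M_22   where M_22 = det([-3 3 -3; -3 -2 2; -6 3 -6]) = -45
  + (-1) · M_24   where M_24 = det([-3 -6 3; -3 3 -2; -6 -3 3]) = -54
det = (-1)·(-4)·(-9) + (+1)·(-1)·(-45) + (+1)·(-1)·(-54) = 63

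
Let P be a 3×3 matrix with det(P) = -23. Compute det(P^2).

det(P^2) = (det P)^2 = (-23)^2 = 529

529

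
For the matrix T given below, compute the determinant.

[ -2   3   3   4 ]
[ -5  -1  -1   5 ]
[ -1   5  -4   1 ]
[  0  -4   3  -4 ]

The determinant is 616.

Expand along row 4 (it has 1 zero):
  + (-4) · M_42   where M_42 = det([-2 3 4; -5 -1 5; -1 -4 1]) = 38
  − (3) · M_43   where M_43 = det([-2 3 4; -5 -1 5; -1 5 1]) = -52
  + (-4) · M_44   where M_44 = det([-2 3 3; -5 -1 -1; -1 5 -4]) = -153
det = (+1)·(-4)·(38) + (-1)·(3)·(-52) + (+1)·(-4)·(-153) = 616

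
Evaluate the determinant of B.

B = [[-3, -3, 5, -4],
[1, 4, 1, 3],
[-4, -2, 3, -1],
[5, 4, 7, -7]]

Expand along row 1:
  + (-3) · M_11   where M_11 = det([4 1 3; -2 3 -1; 4 7 -7]) = -152
  − (-3) · M_12   where M_12 = det([1 1 3; -4 3 -1; 5 7 -7]) = -176
  + (5) · M_13   where M_13 = det([1 4 3; -4 -2 -1; 5 4 -7]) = -132
  − (-4) · M_14   where M_14 = det([1 4 1; -4 -2 3; 5 4 7]) = 140
det = (+1)·(-3)·(-152) + (-1)·(-3)·(-176) + (+1)·(5)·(-132) + (-1)·(-4)·(140) = -172

|B| = -172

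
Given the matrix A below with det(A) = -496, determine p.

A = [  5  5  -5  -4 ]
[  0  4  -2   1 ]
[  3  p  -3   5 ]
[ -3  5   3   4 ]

p = 9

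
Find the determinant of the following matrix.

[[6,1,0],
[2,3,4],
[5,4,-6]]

-172

Expand along column 3:
  − 4 · |6 1; 5 4| = −4·(24 − 5) = -76
  + (-6) · |6 1; 2 3| = (-6)·(18 − 2) = -96
Sum: (-76) + (-96) = -172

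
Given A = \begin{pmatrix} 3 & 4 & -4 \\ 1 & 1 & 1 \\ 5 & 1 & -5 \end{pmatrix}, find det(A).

Expand along column 1:
  + 3 · |1 1; 1 -5| = 3·(-5 − 1) = -18
  − 1 · |4 -4; 1 -5| = −1·(-20 − (-4)) = 16
  + 5 · |4 -4; 1 1| = 5·(4 − (-4)) = 40
Sum: (-18) + (16) + (40) = 38

38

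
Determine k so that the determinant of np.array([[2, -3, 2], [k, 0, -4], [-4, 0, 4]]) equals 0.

k = 4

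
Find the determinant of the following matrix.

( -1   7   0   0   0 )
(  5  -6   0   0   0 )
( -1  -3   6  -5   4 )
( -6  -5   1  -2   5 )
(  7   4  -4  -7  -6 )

The matrix is block lower-triangular with a 2×2 block and a 3×3 block on the diagonal, so its determinant equals the product of the determinants of the diagonal blocks.
det of the 2×2 block = -29
det of the 3×3 block = 292
det = (-29)·(292) = -8468

-8468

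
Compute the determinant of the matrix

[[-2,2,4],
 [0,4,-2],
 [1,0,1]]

-28

Expand along column 1:
  + (-2) · |4 -2; 0 1| = (-2)·(4 − 0) = -8
  + 1 · |2 4; 4 -2| = 1·(-4 − 16) = -20
Sum: (-8) + (-20) = -28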